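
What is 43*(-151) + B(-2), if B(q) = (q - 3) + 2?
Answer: -6496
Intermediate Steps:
B(q) = -1 + q (B(q) = (-3 + q) + 2 = -1 + q)
43*(-151) + B(-2) = 43*(-151) + (-1 - 2) = -6493 - 3 = -6496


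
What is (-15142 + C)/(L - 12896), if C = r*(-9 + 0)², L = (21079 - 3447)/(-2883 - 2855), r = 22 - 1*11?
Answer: 2151901/1947760 ≈ 1.1048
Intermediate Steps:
r = 11 (r = 22 - 11 = 11)
L = -464/151 (L = 17632/(-5738) = 17632*(-1/5738) = -464/151 ≈ -3.0728)
C = 891 (C = 11*(-9 + 0)² = 11*(-9)² = 11*81 = 891)
(-15142 + C)/(L - 12896) = (-15142 + 891)/(-464/151 - 12896) = -14251/(-1947760/151) = -14251*(-151/1947760) = 2151901/1947760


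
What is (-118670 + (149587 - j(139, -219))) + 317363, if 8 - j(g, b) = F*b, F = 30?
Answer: 341702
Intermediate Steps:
j(g, b) = 8 - 30*b
(-118670 + (149587 - j(139, -219))) + 317363 = (-118670 + (149587 - (8 - 30*(-219)))) + 317363 = (-118670 + (149587 - (8 + 6570))) + 317363 = (-118670 + (149587 - 1*6578)) + 317363 = (-118670 + (149587 - 6578)) + 317363 = (-118670 + 143009) + 317363 = 24339 + 317363 = 341702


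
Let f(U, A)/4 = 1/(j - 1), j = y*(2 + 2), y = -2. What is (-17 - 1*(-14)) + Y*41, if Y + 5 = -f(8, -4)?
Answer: -1708/9 ≈ -189.78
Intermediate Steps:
j = -8 (j = -2*(2 + 2) = -2*4 = -8)
f(U, A) = -4/9 (f(U, A) = 4/(-8 - 1) = 4/(-9) = 4*(-⅑) = -4/9)
Y = -41/9 (Y = -5 - 1*(-4/9) = -5 + 4/9 = -41/9 ≈ -4.5556)
(-17 - 1*(-14)) + Y*41 = (-17 - 1*(-14)) - 41/9*41 = (-17 + 14) - 1681/9 = -3 - 1681/9 = -1708/9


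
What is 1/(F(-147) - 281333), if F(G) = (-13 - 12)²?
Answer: -1/280708 ≈ -3.5624e-6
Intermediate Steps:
F(G) = 625 (F(G) = (-25)² = 625)
1/(F(-147) - 281333) = 1/(625 - 281333) = 1/(-280708) = -1/280708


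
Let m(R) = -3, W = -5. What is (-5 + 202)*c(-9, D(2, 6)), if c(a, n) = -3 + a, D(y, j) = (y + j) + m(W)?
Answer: -2364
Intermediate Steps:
D(y, j) = -3 + j + y (D(y, j) = (y + j) - 3 = (j + y) - 3 = -3 + j + y)
(-5 + 202)*c(-9, D(2, 6)) = (-5 + 202)*(-3 - 9) = 197*(-12) = -2364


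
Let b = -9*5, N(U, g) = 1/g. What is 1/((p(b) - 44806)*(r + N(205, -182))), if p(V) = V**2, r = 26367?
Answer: -182/205297163333 ≈ -8.8652e-10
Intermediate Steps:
b = -45
1/((p(b) - 44806)*(r + N(205, -182))) = 1/(((-45)**2 - 44806)*(26367 + 1/(-182))) = 1/((2025 - 44806)*(26367 - 1/182)) = 1/(-42781*4798793/182) = 1/(-205297163333/182) = -182/205297163333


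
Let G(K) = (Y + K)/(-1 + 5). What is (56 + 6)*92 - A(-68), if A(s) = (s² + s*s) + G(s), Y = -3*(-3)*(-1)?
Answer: -14099/4 ≈ -3524.8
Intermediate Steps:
Y = -9 (Y = 9*(-1) = -9)
G(K) = -9/4 + K/4 (G(K) = (-9 + K)/(-1 + 5) = (-9 + K)/4 = (-9 + K)*(¼) = -9/4 + K/4)
A(s) = -9/4 + 2*s² + s/4 (A(s) = (s² + s*s) + (-9/4 + s/4) = (s² + s²) + (-9/4 + s/4) = 2*s² + (-9/4 + s/4) = -9/4 + 2*s² + s/4)
(56 + 6)*92 - A(-68) = (56 + 6)*92 - (-9/4 + 2*(-68)² + (¼)*(-68)) = 62*92 - (-9/4 + 2*4624 - 17) = 5704 - (-9/4 + 9248 - 17) = 5704 - 1*36915/4 = 5704 - 36915/4 = -14099/4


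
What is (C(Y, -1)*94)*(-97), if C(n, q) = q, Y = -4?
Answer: 9118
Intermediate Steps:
(C(Y, -1)*94)*(-97) = -1*94*(-97) = -94*(-97) = 9118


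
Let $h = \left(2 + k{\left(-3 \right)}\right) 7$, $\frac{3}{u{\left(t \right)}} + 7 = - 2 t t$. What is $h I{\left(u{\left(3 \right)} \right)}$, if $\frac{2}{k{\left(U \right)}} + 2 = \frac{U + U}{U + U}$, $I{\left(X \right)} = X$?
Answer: $0$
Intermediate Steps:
$u{\left(t \right)} = \frac{3}{-7 - 2 t^{2}}$ ($u{\left(t \right)} = \frac{3}{-7 + - 2 t t} = \frac{3}{-7 - 2 t^{2}}$)
$k{\left(U \right)} = -2$ ($k{\left(U \right)} = \frac{2}{-2 + \frac{U + U}{U + U}} = \frac{2}{-2 + \frac{2 U}{2 U}} = \frac{2}{-2 + 2 U \frac{1}{2 U}} = \frac{2}{-2 + 1} = \frac{2}{-1} = 2 \left(-1\right) = -2$)
$h = 0$ ($h = \left(2 - 2\right) 7 = 0 \cdot 7 = 0$)
$h I{\left(u{\left(3 \right)} \right)} = 0 \left(- \frac{3}{7 + 2 \cdot 3^{2}}\right) = 0 \left(- \frac{3}{7 + 2 \cdot 9}\right) = 0 \left(- \frac{3}{7 + 18}\right) = 0 \left(- \frac{3}{25}\right) = 0$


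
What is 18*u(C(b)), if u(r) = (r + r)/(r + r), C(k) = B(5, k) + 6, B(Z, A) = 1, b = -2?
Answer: 18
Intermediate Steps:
C(k) = 7 (C(k) = 1 + 6 = 7)
u(r) = 1 (u(r) = (2*r)/((2*r)) = (2*r)*(1/(2*r)) = 1)
18*u(C(b)) = 18*1 = 18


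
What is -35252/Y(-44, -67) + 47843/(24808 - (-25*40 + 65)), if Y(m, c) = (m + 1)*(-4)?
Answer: -224815810/1106949 ≈ -203.09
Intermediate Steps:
Y(m, c) = -4 - 4*m (Y(m, c) = (1 + m)*(-4) = -4 - 4*m)
-35252/Y(-44, -67) + 47843/(24808 - (-25*40 + 65)) = -35252/(-4 - 4*(-44)) + 47843/(24808 - (-25*40 + 65)) = -35252/(-4 + 176) + 47843/(24808 - (-1000 + 65)) = -35252/172 + 47843/(24808 - 1*(-935)) = -35252*1/172 + 47843/(24808 + 935) = -8813/43 + 47843/25743 = -224815810/1106949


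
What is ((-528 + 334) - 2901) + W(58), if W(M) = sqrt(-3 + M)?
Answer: -3095 + sqrt(55) ≈ -3087.6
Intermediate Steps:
((-528 + 334) - 2901) + W(58) = ((-528 + 334) - 2901) + sqrt(-3 + 58) = (-194 - 2901) + sqrt(55) = -3095 + sqrt(55)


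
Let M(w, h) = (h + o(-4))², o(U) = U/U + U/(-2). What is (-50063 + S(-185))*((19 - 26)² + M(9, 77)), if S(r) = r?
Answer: -324049352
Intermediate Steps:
o(U) = 1 - U/2 (o(U) = 1 + U*(-½) = 1 - U/2)
M(w, h) = (3 + h)² (M(w, h) = (h + (1 - ½*(-4)))² = (h + (1 + 2))² = (h + 3)² = (3 + h)²)
(-50063 + S(-185))*((19 - 26)² + M(9, 77)) = (-50063 - 185)*((19 - 26)² + (3 + 77)²) = -50248*((-7)² + 80²) = -50248*(49 + 6400) = -50248*6449 = -324049352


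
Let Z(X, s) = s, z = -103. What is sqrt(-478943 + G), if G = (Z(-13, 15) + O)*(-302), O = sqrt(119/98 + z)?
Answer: sqrt(-23690177 - 5285*I*sqrt(798))/7 ≈ 2.1909 - 695.33*I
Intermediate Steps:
O = 5*I*sqrt(798)/14 (O = sqrt(119/98 - 103) = sqrt(119*(1/98) - 103) = sqrt(17/14 - 103) = sqrt(-1425/14) = 5*I*sqrt(798)/14 ≈ 10.089*I)
G = -4530 - 755*I*sqrt(798)/7 (G = (15 + 5*I*sqrt(798)/14)*(-302) = -4530 - 755*I*sqrt(798)/7 ≈ -4530.0 - 3046.8*I)
sqrt(-478943 + G) = sqrt(-478943 + (-4530 - 755*I*sqrt(798)/7)) = sqrt(-483473 - 755*I*sqrt(798)/7)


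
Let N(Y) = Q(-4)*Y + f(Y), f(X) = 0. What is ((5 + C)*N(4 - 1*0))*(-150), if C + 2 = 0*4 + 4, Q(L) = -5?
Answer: 21000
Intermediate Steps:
C = 2 (C = -2 + (0*4 + 4) = -2 + (0 + 4) = -2 + 4 = 2)
N(Y) = -5*Y (N(Y) = -5*Y + 0 = -5*Y)
((5 + C)*N(4 - 1*0))*(-150) = ((5 + 2)*(-5*(4 - 1*0)))*(-150) = (7*(-5*(4 + 0)))*(-150) = (7*(-5*4))*(-150) = (7*(-20))*(-150) = -140*(-150) = 21000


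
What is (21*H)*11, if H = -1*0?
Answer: 0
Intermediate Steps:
H = 0
(21*H)*11 = (21*0)*11 = 0*11 = 0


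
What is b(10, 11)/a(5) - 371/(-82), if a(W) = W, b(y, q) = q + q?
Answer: 3659/410 ≈ 8.9244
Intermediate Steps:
b(y, q) = 2*q
b(10, 11)/a(5) - 371/(-82) = (2*11)/5 - 371/(-82) = 22*(1/5) - 371*(-1/82) = 22/5 + 371/82 = 3659/410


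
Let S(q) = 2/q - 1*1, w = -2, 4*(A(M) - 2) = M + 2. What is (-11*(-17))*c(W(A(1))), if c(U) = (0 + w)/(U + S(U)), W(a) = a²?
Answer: -724064/13217 ≈ -54.783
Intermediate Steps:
A(M) = 5/2 + M/4 (A(M) = 2 + (M + 2)/4 = 2 + (2 + M)/4 = 2 + (½ + M/4) = 5/2 + M/4)
S(q) = -1 + 2/q (S(q) = 2/q - 1 = -1 + 2/q)
c(U) = -2/(U + (2 - U)/U) (c(U) = (0 - 2)/(U + (2 - U)/U) = -2/(U + (2 - U)/U))
(-11*(-17))*c(W(A(1))) = (-11*(-17))*(-2*(5/2 + (¼)*1)²/(2 + ((5/2 + (¼)*1)²)² - (5/2 + (¼)*1)²)) = 187*(-2*(5/2 + ¼)²/(2 + ((5/2 + ¼)²)² - (5/2 + ¼)²)) = 187*(-2*(11/4)²/(2 + ((11/4)²)² - (11/4)²)) = 187*(-2*121/16/(2 + (121/16)² - 1*121/16)) = 187*(-2*121/16/(2 + 14641/256 - 121/16)) = 187*(-2*121/16/13217/256) = 187*(-2*121/16*256/13217) = 187*(-3872/13217) = -724064/13217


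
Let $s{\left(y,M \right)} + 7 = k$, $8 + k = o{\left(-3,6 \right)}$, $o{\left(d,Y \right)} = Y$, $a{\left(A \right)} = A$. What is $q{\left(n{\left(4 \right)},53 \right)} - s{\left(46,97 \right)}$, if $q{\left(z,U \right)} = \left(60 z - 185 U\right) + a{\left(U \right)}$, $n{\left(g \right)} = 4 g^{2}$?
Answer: $-5903$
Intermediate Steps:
$k = -2$ ($k = -8 + 6 = -2$)
$q{\left(z,U \right)} = - 184 U + 60 z$ ($q{\left(z,U \right)} = \left(60 z - 185 U\right) + U = \left(- 185 U + 60 z\right) + U = - 184 U + 60 z$)
$s{\left(y,M \right)} = -9$ ($s{\left(y,M \right)} = -7 - 2 = -9$)
$q{\left(n{\left(4 \right)},53 \right)} - s{\left(46,97 \right)} = \left(\left(-184\right) 53 + 60 \cdot 4 \cdot 4^{2}\right) - -9 = \left(-9752 + 60 \cdot 4 \cdot 16\right) + 9 = \left(-9752 + 60 \cdot 64\right) + 9 = \left(-9752 + 3840\right) + 9 = -5912 + 9 = -5903$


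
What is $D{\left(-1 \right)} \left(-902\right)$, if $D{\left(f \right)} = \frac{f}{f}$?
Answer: $-902$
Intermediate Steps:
$D{\left(f \right)} = 1$
$D{\left(-1 \right)} \left(-902\right) = 1 \left(-902\right) = -902$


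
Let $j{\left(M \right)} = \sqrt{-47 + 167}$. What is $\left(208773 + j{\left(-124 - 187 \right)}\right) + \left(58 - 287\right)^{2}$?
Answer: $261214 + 2 \sqrt{30} \approx 2.6123 \cdot 10^{5}$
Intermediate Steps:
$j{\left(M \right)} = 2 \sqrt{30}$ ($j{\left(M \right)} = \sqrt{120} = 2 \sqrt{30}$)
$\left(208773 + j{\left(-124 - 187 \right)}\right) + \left(58 - 287\right)^{2} = \left(208773 + 2 \sqrt{30}\right) + \left(58 - 287\right)^{2} = \left(208773 + 2 \sqrt{30}\right) + \left(-229\right)^{2} = \left(208773 + 2 \sqrt{30}\right) + 52441 = 261214 + 2 \sqrt{30}$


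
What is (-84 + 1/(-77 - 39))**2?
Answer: 94965025/13456 ≈ 7057.4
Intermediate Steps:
(-84 + 1/(-77 - 39))**2 = (-84 + 1/(-116))**2 = (-84 - 1/116)**2 = (-9745/116)**2 = 94965025/13456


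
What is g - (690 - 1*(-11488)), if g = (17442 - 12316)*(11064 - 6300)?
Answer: 24408086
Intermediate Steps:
g = 24420264 (g = 5126*4764 = 24420264)
g - (690 - 1*(-11488)) = 24420264 - (690 - 1*(-11488)) = 24420264 - (690 + 11488) = 24420264 - 1*12178 = 24420264 - 12178 = 24408086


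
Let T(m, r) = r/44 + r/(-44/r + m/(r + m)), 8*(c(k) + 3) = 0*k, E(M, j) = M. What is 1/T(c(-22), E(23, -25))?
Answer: -41756/443693 ≈ -0.094110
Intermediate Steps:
c(k) = -3 (c(k) = -3 + (0*k)/8 = -3 + (1/8)*0 = -3 + 0 = -3)
T(m, r) = r/44 + r/(-44/r + m/(m + r)) (T(m, r) = r*(1/44) + r/(-44/r + m/(m + r)) = r/44 + r/(-44/r + m/(m + r)))
1/T(c(-22), E(23, -25)) = 1/((1/44)*23*(-44*(-3) - 44*23 + 44*23**2 + 45*(-3)*23)/(-44*(-3) - 44*23 - 3*23)) = 1/((1/44)*23*(132 - 1012 + 44*529 - 3105)/(132 - 1012 - 69)) = 1/((1/44)*23*(132 - 1012 + 23276 - 3105)/(-949)) = 1/((1/44)*23*(-1/949)*19291) = 1/(-443693/41756) = -41756/443693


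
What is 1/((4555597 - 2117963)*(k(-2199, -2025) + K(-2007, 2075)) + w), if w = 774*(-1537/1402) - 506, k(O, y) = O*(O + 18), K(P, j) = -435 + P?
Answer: 701/8191175379099893 ≈ 8.5580e-14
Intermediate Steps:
k(O, y) = O*(18 + O)
w = -949525/701 (w = 774*(-1537*1/1402) - 506 = 774*(-1537/1402) - 506 = -594819/701 - 506 = -949525/701 ≈ -1354.5)
1/((4555597 - 2117963)*(k(-2199, -2025) + K(-2007, 2075)) + w) = 1/((4555597 - 2117963)*(-2199*(18 - 2199) + (-435 - 2007)) - 949525/701) = 1/(2437634*(-2199*(-2181) - 2442) - 949525/701) = 1/(2437634*(4796019 - 2442) - 949525/701) = 1/(2437634*4793577 - 949525/701) = 1/(11684986276818 - 949525/701) = 1/(8191175379099893/701) = 701/8191175379099893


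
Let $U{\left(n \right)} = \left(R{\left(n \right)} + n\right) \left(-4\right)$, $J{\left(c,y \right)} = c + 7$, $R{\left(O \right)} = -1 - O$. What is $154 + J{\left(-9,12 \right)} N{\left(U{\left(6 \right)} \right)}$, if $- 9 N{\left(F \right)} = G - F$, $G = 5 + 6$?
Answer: $\frac{1400}{9} \approx 155.56$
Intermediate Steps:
$J{\left(c,y \right)} = 7 + c$
$G = 11$
$U{\left(n \right)} = 4$ ($U{\left(n \right)} = \left(\left(-1 - n\right) + n\right) \left(-4\right) = \left(-1\right) \left(-4\right) = 4$)
$N{\left(F \right)} = - \frac{11}{9} + \frac{F}{9}$ ($N{\left(F \right)} = - \frac{11 - F}{9} = - \frac{11}{9} + \frac{F}{9}$)
$154 + J{\left(-9,12 \right)} N{\left(U{\left(6 \right)} \right)} = 154 + \left(7 - 9\right) \left(- \frac{11}{9} + \frac{1}{9} \cdot 4\right) = 154 - 2 \left(- \frac{11}{9} + \frac{4}{9}\right) = 154 - - \frac{14}{9} = 154 + \frac{14}{9} = \frac{1400}{9}$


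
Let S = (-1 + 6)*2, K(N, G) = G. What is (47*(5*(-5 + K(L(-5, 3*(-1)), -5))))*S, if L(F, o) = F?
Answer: -23500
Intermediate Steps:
S = 10 (S = 5*2 = 10)
(47*(5*(-5 + K(L(-5, 3*(-1)), -5))))*S = (47*(5*(-5 - 5)))*10 = (47*(5*(-10)))*10 = (47*(-50))*10 = -2350*10 = -23500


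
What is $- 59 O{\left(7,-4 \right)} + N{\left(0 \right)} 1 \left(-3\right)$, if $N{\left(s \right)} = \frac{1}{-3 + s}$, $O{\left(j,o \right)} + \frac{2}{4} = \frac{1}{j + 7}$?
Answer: $\frac{184}{7} \approx 26.286$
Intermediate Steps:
$O{\left(j,o \right)} = - \frac{1}{2} + \frac{1}{7 + j}$ ($O{\left(j,o \right)} = - \frac{1}{2} + \frac{1}{j + 7} = - \frac{1}{2} + \frac{1}{7 + j}$)
$- 59 O{\left(7,-4 \right)} + N{\left(0 \right)} 1 \left(-3\right) = - 59 \frac{-5 - 7}{2 \left(7 + 7\right)} + \frac{1}{-3 + 0} \cdot 1 \left(-3\right) = - 59 \frac{-5 - 7}{2 \cdot 14} + \frac{1}{-3} \cdot 1 \left(-3\right) = - 59 \cdot \frac{1}{2} \cdot \frac{1}{14} \left(-12\right) + \left(- \frac{1}{3}\right) 1 \left(-3\right) = \left(-59\right) \left(- \frac{3}{7}\right) - -1 = \frac{177}{7} + 1 = \frac{184}{7}$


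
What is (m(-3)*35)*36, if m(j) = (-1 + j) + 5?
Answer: 1260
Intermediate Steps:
m(j) = 4 + j
(m(-3)*35)*36 = ((4 - 3)*35)*36 = (1*35)*36 = 35*36 = 1260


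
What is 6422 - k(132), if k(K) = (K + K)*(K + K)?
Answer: -63274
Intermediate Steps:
k(K) = 4*K**2 (k(K) = (2*K)*(2*K) = 4*K**2)
6422 - k(132) = 6422 - 4*132**2 = 6422 - 4*17424 = 6422 - 1*69696 = 6422 - 69696 = -63274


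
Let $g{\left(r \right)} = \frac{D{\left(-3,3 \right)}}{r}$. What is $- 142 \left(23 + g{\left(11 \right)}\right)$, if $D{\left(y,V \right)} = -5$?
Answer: $- \frac{35216}{11} \approx -3201.5$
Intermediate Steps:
$g{\left(r \right)} = - \frac{5}{r}$
$- 142 \left(23 + g{\left(11 \right)}\right) = - 142 \left(23 - \frac{5}{11}\right) = \left(-142\right) \frac{248}{11} = - \frac{35216}{11}$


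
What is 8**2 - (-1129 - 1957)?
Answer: 3150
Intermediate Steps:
8**2 - (-1129 - 1957) = 64 - 1*(-3086) = 64 + 3086 = 3150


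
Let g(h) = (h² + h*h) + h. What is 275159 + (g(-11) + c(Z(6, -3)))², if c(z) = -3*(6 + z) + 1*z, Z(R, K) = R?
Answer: 315560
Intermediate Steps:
c(z) = -18 - 2*z (c(z) = (-18 - 3*z) + z = -18 - 2*z)
g(h) = h + 2*h² (g(h) = (h² + h²) + h = 2*h² + h = h + 2*h²)
275159 + (g(-11) + c(Z(6, -3)))² = 275159 + (-11*(1 + 2*(-11)) + (-18 - 2*6))² = 275159 + (-11*(1 - 22) + (-18 - 12))² = 275159 + (-11*(-21) - 30)² = 275159 + (231 - 30)² = 275159 + 201² = 275159 + 40401 = 315560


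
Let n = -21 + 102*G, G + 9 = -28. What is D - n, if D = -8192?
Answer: -4397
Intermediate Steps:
G = -37 (G = -9 - 28 = -37)
n = -3795 (n = -21 + 102*(-37) = -21 - 3774 = -3795)
D - n = -8192 - 1*(-3795) = -8192 + 3795 = -4397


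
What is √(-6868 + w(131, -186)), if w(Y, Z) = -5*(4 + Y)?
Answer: I*√7543 ≈ 86.85*I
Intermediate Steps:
w(Y, Z) = -20 - 5*Y
√(-6868 + w(131, -186)) = √(-6868 + (-20 - 5*131)) = √(-6868 + (-20 - 655)) = √(-6868 - 675) = √(-7543) = I*√7543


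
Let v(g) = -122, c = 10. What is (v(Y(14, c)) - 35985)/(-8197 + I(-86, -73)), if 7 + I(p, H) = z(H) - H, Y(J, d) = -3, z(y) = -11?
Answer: 36107/8142 ≈ 4.4347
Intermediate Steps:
I(p, H) = -18 - H (I(p, H) = -7 + (-11 - H) = -18 - H)
(v(Y(14, c)) - 35985)/(-8197 + I(-86, -73)) = (-122 - 35985)/(-8197 + (-18 - 1*(-73))) = -36107/(-8197 + (-18 + 73)) = -36107/(-8197 + 55) = -36107/(-8142) = -36107*(-1/8142) = 36107/8142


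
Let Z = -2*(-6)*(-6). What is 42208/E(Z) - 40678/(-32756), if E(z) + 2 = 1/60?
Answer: -41474537099/1948982 ≈ -21280.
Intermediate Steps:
Z = -72 (Z = 12*(-6) = -72)
E(z) = -119/60 (E(z) = -2 + 1/60 = -119/60)
42208/E(Z) - 40678/(-32756) = 42208/(-119/60) - 40678/(-32756) = 42208*(-60/119) - 40678*(-1/32756) = -2532480/119 + 20339/16378 = -41474537099/1948982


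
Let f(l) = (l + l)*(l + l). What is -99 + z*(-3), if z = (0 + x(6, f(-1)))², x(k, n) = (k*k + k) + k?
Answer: -7011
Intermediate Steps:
f(l) = 4*l² (f(l) = (2*l)*(2*l) = 4*l²)
x(k, n) = k² + 2*k (x(k, n) = (k² + k) + k = (k + k²) + k = k² + 2*k)
z = 2304 (z = (0 + 6*(2 + 6))² = (0 + 6*8)² = (0 + 48)² = 48² = 2304)
-99 + z*(-3) = -99 + 2304*(-3) = -99 - 6912 = -7011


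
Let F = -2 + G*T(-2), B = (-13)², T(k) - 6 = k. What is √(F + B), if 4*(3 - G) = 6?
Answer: √173 ≈ 13.153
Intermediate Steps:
G = 3/2 (G = 3 - ¼*6 = 3 - 3/2 = 3/2 ≈ 1.5000)
T(k) = 6 + k
B = 169
F = 4 (F = -2 + 3*(6 - 2)/2 = -2 + (3/2)*4 = -2 + 6 = 4)
√(F + B) = √(4 + 169) = √173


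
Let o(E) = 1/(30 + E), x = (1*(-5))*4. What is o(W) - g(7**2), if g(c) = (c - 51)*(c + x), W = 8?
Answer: 2205/38 ≈ 58.026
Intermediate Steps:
x = -20 (x = -5*4 = -20)
g(c) = (-51 + c)*(-20 + c) (g(c) = (c - 51)*(c - 20) = (-51 + c)*(-20 + c))
o(W) - g(7**2) = 1/(30 + 8) - (1020 + (7**2)**2 - 71*7**2) = 1/38 - (1020 + 49**2 - 71*49) = 1/38 - (1020 + 2401 - 3479) = 1/38 - 1*(-58) = 1/38 + 58 = 2205/38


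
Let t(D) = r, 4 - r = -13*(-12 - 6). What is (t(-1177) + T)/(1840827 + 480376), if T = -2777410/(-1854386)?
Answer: -211865685/2152203173179 ≈ -9.8441e-5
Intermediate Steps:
r = -230 (r = 4 - (-13)*(-12 - 6) = 4 - (-13)*(-18) = 4 - 1*234 = 4 - 234 = -230)
t(D) = -230
T = 1388705/927193 (T = -2777410*(-1/1854386) = 1388705/927193 ≈ 1.4978)
(t(-1177) + T)/(1840827 + 480376) = (-230 + 1388705/927193)/(1840827 + 480376) = -211865685/927193/2321203 = -211865685/927193*1/2321203 = -211865685/2152203173179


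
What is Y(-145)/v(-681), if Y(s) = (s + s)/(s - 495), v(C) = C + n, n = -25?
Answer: -29/45184 ≈ -0.00064182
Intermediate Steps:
v(C) = -25 + C (v(C) = C - 25 = -25 + C)
Y(s) = 2*s/(-495 + s) (Y(s) = (2*s)/(-495 + s) = 2*s/(-495 + s))
Y(-145)/v(-681) = (2*(-145)/(-495 - 145))/(-25 - 681) = (2*(-145)/(-640))/(-706) = (2*(-145)*(-1/640))*(-1/706) = (29/64)*(-1/706) = -29/45184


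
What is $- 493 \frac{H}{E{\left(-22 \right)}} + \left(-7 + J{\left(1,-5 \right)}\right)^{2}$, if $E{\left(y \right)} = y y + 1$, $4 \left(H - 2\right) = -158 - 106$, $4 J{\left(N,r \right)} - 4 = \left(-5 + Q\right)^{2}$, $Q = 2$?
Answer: $\frac{613957}{7760} \approx 79.118$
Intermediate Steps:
$J{\left(N,r \right)} = \frac{13}{4}$ ($J{\left(N,r \right)} = 1 + \frac{\left(-5 + 2\right)^{2}}{4} = 1 + \frac{\left(-3\right)^{2}}{4} = 1 + \frac{1}{4} \cdot 9 = 1 + \frac{9}{4} = \frac{13}{4}$)
$H = -64$ ($H = 2 + \frac{-158 - 106}{4} = 2 + \frac{1}{4} \left(-264\right) = 2 - 66 = -64$)
$E{\left(y \right)} = 1 + y^{2}$ ($E{\left(y \right)} = y^{2} + 1 = 1 + y^{2}$)
$- 493 \frac{H}{E{\left(-22 \right)}} + \left(-7 + J{\left(1,-5 \right)}\right)^{2} = - 493 \left(- \frac{64}{1 + \left(-22\right)^{2}}\right) + \left(-7 + \frac{13}{4}\right)^{2} = - 493 \left(- \frac{64}{1 + 484}\right) + \left(- \frac{15}{4}\right)^{2} = - 493 \left(- \frac{64}{485}\right) + \frac{225}{16} = - 493 \left(\left(-64\right) \frac{1}{485}\right) + \frac{225}{16} = \left(-493\right) \left(- \frac{64}{485}\right) + \frac{225}{16} = \frac{31552}{485} + \frac{225}{16} = \frac{613957}{7760}$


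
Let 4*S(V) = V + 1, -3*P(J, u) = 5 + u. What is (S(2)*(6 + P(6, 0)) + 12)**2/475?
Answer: 3721/7600 ≈ 0.48961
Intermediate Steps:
P(J, u) = -5/3 - u/3 (P(J, u) = -(5 + u)/3 = -5/3 - u/3)
S(V) = 1/4 + V/4 (S(V) = (V + 1)/4 = (1 + V)/4 = 1/4 + V/4)
(S(2)*(6 + P(6, 0)) + 12)**2/475 = ((1/4 + (1/4)*2)*(6 + (-5/3 - 1/3*0)) + 12)**2/475 = ((1/4 + 1/2)*(6 + (-5/3 + 0)) + 12)**2*(1/475) = (3*(6 - 5/3)/4 + 12)**2*(1/475) = ((3/4)*(13/3) + 12)**2*(1/475) = (13/4 + 12)**2*(1/475) = (61/4)**2*(1/475) = (3721/16)*(1/475) = 3721/7600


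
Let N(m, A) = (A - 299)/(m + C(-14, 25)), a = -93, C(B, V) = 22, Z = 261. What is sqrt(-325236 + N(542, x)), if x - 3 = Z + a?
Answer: 2*I*sqrt(1616505357)/141 ≈ 570.29*I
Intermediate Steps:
x = 171 (x = 3 + (261 - 93) = 3 + 168 = 171)
N(m, A) = (-299 + A)/(22 + m) (N(m, A) = (A - 299)/(m + 22) = (-299 + A)/(22 + m))
sqrt(-325236 + N(542, x)) = sqrt(-325236 + (-299 + 171)/(22 + 542)) = sqrt(-325236 - 128/564) = sqrt(-325236 + (1/564)*(-128)) = sqrt(-325236 - 32/141) = sqrt(-45858308/141) = 2*I*sqrt(1616505357)/141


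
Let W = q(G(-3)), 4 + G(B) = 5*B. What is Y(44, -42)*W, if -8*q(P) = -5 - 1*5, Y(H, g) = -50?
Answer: -125/2 ≈ -62.500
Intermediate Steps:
G(B) = -4 + 5*B
q(P) = 5/4 (q(P) = -(-5 - 1*5)/8 = -(-5 - 5)/8 = -1/8*(-10) = 5/4)
W = 5/4 ≈ 1.2500
Y(44, -42)*W = -50*5/4 = -125/2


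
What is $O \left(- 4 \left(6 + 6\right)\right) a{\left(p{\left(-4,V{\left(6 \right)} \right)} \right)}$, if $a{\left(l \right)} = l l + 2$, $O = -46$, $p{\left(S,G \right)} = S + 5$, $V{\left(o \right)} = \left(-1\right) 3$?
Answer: $6624$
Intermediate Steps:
$V{\left(o \right)} = -3$
$p{\left(S,G \right)} = 5 + S$
$a{\left(l \right)} = 2 + l^{2}$ ($a{\left(l \right)} = l^{2} + 2 = 2 + l^{2}$)
$O \left(- 4 \left(6 + 6\right)\right) a{\left(p{\left(-4,V{\left(6 \right)} \right)} \right)} = - 46 \left(- 4 \left(6 + 6\right)\right) \left(2 + \left(5 - 4\right)^{2}\right) = - 46 \left(\left(-4\right) 12\right) \left(2 + 1^{2}\right) = \left(-46\right) \left(-48\right) \left(2 + 1\right) = 2208 \cdot 3 = 6624$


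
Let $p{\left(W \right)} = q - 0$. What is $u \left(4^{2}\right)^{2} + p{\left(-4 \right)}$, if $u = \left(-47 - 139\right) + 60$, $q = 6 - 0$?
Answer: $-32250$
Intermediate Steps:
$q = 6$ ($q = 6 + 0 = 6$)
$p{\left(W \right)} = 6$ ($p{\left(W \right)} = 6 - 0 = 6 + 0 = 6$)
$u = -126$ ($u = -186 + 60 = -126$)
$u \left(4^{2}\right)^{2} + p{\left(-4 \right)} = - 126 \left(4^{2}\right)^{2} + 6 = - 126 \cdot 16^{2} + 6 = \left(-126\right) 256 + 6 = -32256 + 6 = -32250$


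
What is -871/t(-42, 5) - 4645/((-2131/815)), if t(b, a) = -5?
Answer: 20784476/10655 ≈ 1950.7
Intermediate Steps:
-871/t(-42, 5) - 4645/((-2131/815)) = -871/(-5) - 4645/((-2131/815)) = -871*(-⅕) - 4645/((-2131*1/815)) = 871/5 - 4645/(-2131/815) = 871/5 - 4645*(-815/2131) = 871/5 + 3785675/2131 = 20784476/10655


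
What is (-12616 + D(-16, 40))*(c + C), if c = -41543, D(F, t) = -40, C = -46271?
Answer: 1111373984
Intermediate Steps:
(-12616 + D(-16, 40))*(c + C) = (-12616 - 40)*(-41543 - 46271) = -12656*(-87814) = 1111373984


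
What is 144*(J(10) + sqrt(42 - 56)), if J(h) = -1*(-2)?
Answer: 288 + 144*I*sqrt(14) ≈ 288.0 + 538.8*I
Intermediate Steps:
J(h) = 2
144*(J(10) + sqrt(42 - 56)) = 144*(2 + sqrt(42 - 56)) = 144*(2 + sqrt(-14)) = 144*(2 + I*sqrt(14)) = 288 + 144*I*sqrt(14)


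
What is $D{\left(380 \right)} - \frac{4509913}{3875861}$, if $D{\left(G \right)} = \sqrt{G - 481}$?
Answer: $- \frac{4509913}{3875861} + i \sqrt{101} \approx -1.1636 + 10.05 i$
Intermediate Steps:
$D{\left(G \right)} = \sqrt{-481 + G}$
$D{\left(380 \right)} - \frac{4509913}{3875861} = \sqrt{-481 + 380} - \frac{4509913}{3875861} = \sqrt{-101} - 4509913 \cdot \frac{1}{3875861} = i \sqrt{101} - \frac{4509913}{3875861} = - \frac{4509913}{3875861} + i \sqrt{101}$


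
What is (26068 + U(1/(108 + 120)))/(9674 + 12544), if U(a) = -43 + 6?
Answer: 8677/7406 ≈ 1.1716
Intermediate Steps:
U(a) = -37
(26068 + U(1/(108 + 120)))/(9674 + 12544) = (26068 - 37)/(9674 + 12544) = 26031/22218 = 26031*(1/22218) = 8677/7406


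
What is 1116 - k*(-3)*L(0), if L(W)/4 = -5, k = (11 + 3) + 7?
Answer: -144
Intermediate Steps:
k = 21 (k = 14 + 7 = 21)
L(W) = -20 (L(W) = 4*(-5) = -20)
1116 - k*(-3)*L(0) = 1116 - 21*(-3)*(-20) = 1116 - (-63)*(-20) = 1116 - 1*1260 = 1116 - 1260 = -144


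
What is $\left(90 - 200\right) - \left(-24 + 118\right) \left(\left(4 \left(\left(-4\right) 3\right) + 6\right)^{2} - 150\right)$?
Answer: $-151826$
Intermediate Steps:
$\left(90 - 200\right) - \left(-24 + 118\right) \left(\left(4 \left(\left(-4\right) 3\right) + 6\right)^{2} - 150\right) = \left(90 - 200\right) - 94 \left(\left(4 \left(-12\right) + 6\right)^{2} - 150\right) = -110 - 94 \left(\left(-48 + 6\right)^{2} - 150\right) = -110 - 94 \left(\left(-42\right)^{2} - 150\right) = -110 - 94 \left(1764 - 150\right) = -110 - 94 \cdot 1614 = -110 - 151716 = -151826$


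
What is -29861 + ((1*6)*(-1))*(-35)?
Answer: -29651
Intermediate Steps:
-29861 + ((1*6)*(-1))*(-35) = -29861 + (6*(-1))*(-35) = -29861 - 6*(-35) = -29861 + 210 = -29651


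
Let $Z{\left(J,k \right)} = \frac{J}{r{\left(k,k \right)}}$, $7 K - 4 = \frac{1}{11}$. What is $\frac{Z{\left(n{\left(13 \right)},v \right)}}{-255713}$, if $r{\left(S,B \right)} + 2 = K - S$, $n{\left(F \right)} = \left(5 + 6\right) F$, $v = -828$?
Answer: $- \frac{11011}{16275365311} \approx -6.7654 \cdot 10^{-7}$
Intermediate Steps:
$K = \frac{45}{77}$ ($K = \frac{4}{7} + \frac{1}{7 \cdot 11} = \frac{4}{7} + \frac{1}{7} \cdot \frac{1}{11} = \frac{4}{7} + \frac{1}{77} = \frac{45}{77} \approx 0.58442$)
$n{\left(F \right)} = 11 F$
$r{\left(S,B \right)} = - \frac{109}{77} - S$ ($r{\left(S,B \right)} = -2 - \left(- \frac{45}{77} + S\right) = - \frac{109}{77} - S$)
$Z{\left(J,k \right)} = \frac{J}{- \frac{109}{77} - k}$
$\frac{Z{\left(n{\left(13 \right)},v \right)}}{-255713} = \frac{\left(-77\right) 11 \cdot 13 \frac{1}{109 + 77 \left(-828\right)}}{-255713} = \left(-77\right) 143 \frac{1}{109 - 63756} \left(- \frac{1}{255713}\right) = \left(-77\right) 143 \frac{1}{-63647} \left(- \frac{1}{255713}\right) = \left(-77\right) 143 \left(- \frac{1}{63647}\right) \left(- \frac{1}{255713}\right) = \frac{11011}{63647} \left(- \frac{1}{255713}\right) = - \frac{11011}{16275365311}$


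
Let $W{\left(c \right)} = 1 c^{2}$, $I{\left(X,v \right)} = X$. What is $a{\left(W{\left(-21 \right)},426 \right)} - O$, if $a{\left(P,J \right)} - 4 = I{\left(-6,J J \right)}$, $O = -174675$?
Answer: $174673$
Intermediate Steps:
$W{\left(c \right)} = c^{2}$
$a{\left(P,J \right)} = -2$ ($a{\left(P,J \right)} = 4 - 6 = -2$)
$a{\left(W{\left(-21 \right)},426 \right)} - O = -2 - -174675 = -2 + 174675 = 174673$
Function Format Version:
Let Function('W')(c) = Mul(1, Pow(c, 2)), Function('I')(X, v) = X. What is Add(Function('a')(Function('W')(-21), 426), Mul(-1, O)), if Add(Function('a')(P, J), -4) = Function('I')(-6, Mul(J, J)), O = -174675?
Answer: 174673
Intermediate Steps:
Function('W')(c) = Pow(c, 2)
Function('a')(P, J) = -2 (Function('a')(P, J) = Add(4, -6) = -2)
Add(Function('a')(Function('W')(-21), 426), Mul(-1, O)) = Add(-2, Mul(-1, -174675)) = Add(-2, 174675) = 174673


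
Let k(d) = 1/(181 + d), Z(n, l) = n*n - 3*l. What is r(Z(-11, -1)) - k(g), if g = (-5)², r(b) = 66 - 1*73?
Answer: -1443/206 ≈ -7.0049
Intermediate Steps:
Z(n, l) = n² - 3*l
r(b) = -7 (r(b) = 66 - 73 = -7)
g = 25
r(Z(-11, -1)) - k(g) = -7 - 1/(181 + 25) = -7 - 1/206 = -1443/206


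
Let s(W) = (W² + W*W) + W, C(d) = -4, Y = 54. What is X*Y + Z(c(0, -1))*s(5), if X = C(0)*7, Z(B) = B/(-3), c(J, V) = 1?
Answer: -4591/3 ≈ -1530.3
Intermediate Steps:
Z(B) = -B/3 (Z(B) = B*(-⅓) = -B/3)
X = -28 (X = -4*7 = -28)
s(W) = W + 2*W² (s(W) = (W² + W²) + W = 2*W² + W = W + 2*W²)
X*Y + Z(c(0, -1))*s(5) = -28*54 + (-⅓*1)*(5*(1 + 2*5)) = -1512 - 5*(1 + 10)/3 = -1512 - 5*11/3 = -1512 - ⅓*55 = -1512 - 55/3 = -4591/3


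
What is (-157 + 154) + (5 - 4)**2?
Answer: -2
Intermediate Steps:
(-157 + 154) + (5 - 4)**2 = -3 + 1**2 = -3 + 1 = -2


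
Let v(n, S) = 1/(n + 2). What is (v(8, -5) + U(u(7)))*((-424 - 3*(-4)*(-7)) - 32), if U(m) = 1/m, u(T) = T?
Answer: -918/7 ≈ -131.14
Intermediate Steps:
v(n, S) = 1/(2 + n)
(v(8, -5) + U(u(7)))*((-424 - 3*(-4)*(-7)) - 32) = (1/(2 + 8) + 1/7)*((-424 - 3*(-4)*(-7)) - 32) = (1/10 + ⅐)*((-424 + 12*(-7)) - 32) = (⅒ + ⅐)*((-424 - 84) - 32) = 17*(-508 - 32)/70 = (17/70)*(-540) = -918/7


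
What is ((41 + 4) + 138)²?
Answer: 33489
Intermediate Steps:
((41 + 4) + 138)² = (45 + 138)² = 183² = 33489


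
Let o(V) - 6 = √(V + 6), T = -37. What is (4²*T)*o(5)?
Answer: -3552 - 592*√11 ≈ -5515.4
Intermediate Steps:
o(V) = 6 + √(6 + V) (o(V) = 6 + √(V + 6) = 6 + √(6 + V))
(4²*T)*o(5) = (4²*(-37))*(6 + √(6 + 5)) = (16*(-37))*(6 + √11) = -592*(6 + √11) = -3552 - 592*√11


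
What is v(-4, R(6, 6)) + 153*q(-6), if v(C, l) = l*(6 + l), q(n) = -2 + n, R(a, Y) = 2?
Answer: -1208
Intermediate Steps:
v(-4, R(6, 6)) + 153*q(-6) = 2*(6 + 2) + 153*(-2 - 6) = 2*8 + 153*(-8) = 16 - 1224 = -1208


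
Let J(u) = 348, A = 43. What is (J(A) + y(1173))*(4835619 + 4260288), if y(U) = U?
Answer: 13834874547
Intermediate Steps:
(J(A) + y(1173))*(4835619 + 4260288) = (348 + 1173)*(4835619 + 4260288) = 1521*9095907 = 13834874547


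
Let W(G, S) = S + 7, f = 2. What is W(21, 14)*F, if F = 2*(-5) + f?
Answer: -168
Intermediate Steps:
F = -8 (F = 2*(-5) + 2 = -10 + 2 = -8)
W(G, S) = 7 + S
W(21, 14)*F = (7 + 14)*(-8) = 21*(-8) = -168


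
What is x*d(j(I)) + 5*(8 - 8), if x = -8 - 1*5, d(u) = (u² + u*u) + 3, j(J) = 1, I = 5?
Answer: -65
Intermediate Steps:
d(u) = 3 + 2*u² (d(u) = (u² + u²) + 3 = 2*u² + 3 = 3 + 2*u²)
x = -13 (x = -8 - 5 = -13)
x*d(j(I)) + 5*(8 - 8) = -13*(3 + 2*1²) + 5*(8 - 8) = -13*(3 + 2*1) + 5*0 = -13*(3 + 2) + 0 = -13*5 + 0 = -65 + 0 = -65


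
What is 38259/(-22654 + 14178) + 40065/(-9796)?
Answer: -6869001/798374 ≈ -8.6037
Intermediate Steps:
38259/(-22654 + 14178) + 40065/(-9796) = 38259/(-8476) + 40065*(-1/9796) = 38259*(-1/8476) - 40065/9796 = -2943/652 - 40065/9796 = -6869001/798374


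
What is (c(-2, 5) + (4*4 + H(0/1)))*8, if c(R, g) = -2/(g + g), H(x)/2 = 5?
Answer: 1032/5 ≈ 206.40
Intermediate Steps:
H(x) = 10 (H(x) = 2*5 = 10)
c(R, g) = -1/g (c(R, g) = -2*1/(2*g) = -1/g)
(c(-2, 5) + (4*4 + H(0/1)))*8 = (-1/5 + (4*4 + 10))*8 = (-1*⅕ + (16 + 10))*8 = (-⅕ + 26)*8 = (129/5)*8 = 1032/5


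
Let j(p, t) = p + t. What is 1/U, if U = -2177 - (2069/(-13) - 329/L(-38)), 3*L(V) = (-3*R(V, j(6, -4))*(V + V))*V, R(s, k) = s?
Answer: -1426672/2878800331 ≈ -0.00049558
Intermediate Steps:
L(V) = -2*V³ (L(V) = ((-3*V*(V + V))*V)/3 = ((-3*V*2*V)*V)/3 = ((-6*V²)*V)/3 = (-6*V³)/3 = -2*V³)
U = -2878800331/1426672 (U = -2177 - (2069/(-13) - 329/((-2*(-38)³))) = -2177 - (2069*(-1/13) - 329/((-2*(-54872)))) = -2177 - (-2069/13 - 329/109744) = -2177 - 1*(-227064613/1426672) = -2177 + 227064613/1426672 = -2878800331/1426672 ≈ -2017.8)
1/U = 1/(-2878800331/1426672) = -1426672/2878800331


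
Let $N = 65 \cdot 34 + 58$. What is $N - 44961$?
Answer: $-42693$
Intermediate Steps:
$N = 2268$ ($N = 2210 + 58 = 2268$)
$N - 44961 = 2268 - 44961 = -42693$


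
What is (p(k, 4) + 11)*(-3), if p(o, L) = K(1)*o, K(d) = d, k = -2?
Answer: -27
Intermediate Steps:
p(o, L) = o (p(o, L) = 1*o = o)
(p(k, 4) + 11)*(-3) = (-2 + 11)*(-3) = 9*(-3) = -27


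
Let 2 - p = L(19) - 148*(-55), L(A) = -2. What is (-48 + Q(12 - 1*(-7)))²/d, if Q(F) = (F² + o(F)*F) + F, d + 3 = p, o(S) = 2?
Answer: -136900/8139 ≈ -16.820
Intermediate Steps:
p = -8136 (p = 2 - (-2 - 148*(-55)) = 2 - (-2 + 8140) = 2 - 1*8138 = 2 - 8138 = -8136)
d = -8139 (d = -3 - 8136 = -8139)
Q(F) = F² + 3*F (Q(F) = (F² + 2*F) + F = F² + 3*F)
(-48 + Q(12 - 1*(-7)))²/d = (-48 + (12 - 1*(-7))*(3 + (12 - 1*(-7))))²/(-8139) = (-48 + (12 + 7)*(3 + (12 + 7)))²*(-1/8139) = (-48 + 19*(3 + 19))²*(-1/8139) = (-48 + 19*22)²*(-1/8139) = (-48 + 418)²*(-1/8139) = 370²*(-1/8139) = 136900*(-1/8139) = -136900/8139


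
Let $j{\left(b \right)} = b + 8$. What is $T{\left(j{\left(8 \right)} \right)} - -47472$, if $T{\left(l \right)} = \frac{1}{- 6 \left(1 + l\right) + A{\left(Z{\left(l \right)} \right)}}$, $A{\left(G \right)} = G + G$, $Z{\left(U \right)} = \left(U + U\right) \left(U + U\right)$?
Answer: $\frac{92380513}{1946} \approx 47472.0$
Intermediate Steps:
$j{\left(b \right)} = 8 + b$
$Z{\left(U \right)} = 4 U^{2}$ ($Z{\left(U \right)} = 2 U 2 U = 4 U^{2}$)
$A{\left(G \right)} = 2 G$
$T{\left(l \right)} = \frac{1}{-6 - 6 l + 8 l^{2}}$ ($T{\left(l \right)} = \frac{1}{- 6 \left(1 + l\right) + 2 \cdot 4 l^{2}} = \frac{1}{\left(-6 - 6 l\right) + 8 l^{2}} = \frac{1}{-6 - 6 l + 8 l^{2}}$)
$T{\left(j{\left(8 \right)} \right)} - -47472 = \frac{1}{2 \left(-3 - 3 \left(8 + 8\right) + 4 \left(8 + 8\right)^{2}\right)} - -47472 = \frac{1}{2 \left(-3 - 48 + 4 \cdot 16^{2}\right)} + 47472 = \frac{1}{2 \left(-3 - 48 + 4 \cdot 256\right)} + 47472 = \frac{1}{2 \left(-3 - 48 + 1024\right)} + 47472 = \frac{1}{2 \cdot 973} + 47472 = \frac{1}{2} \cdot \frac{1}{973} + 47472 = \frac{1}{1946} + 47472 = \frac{92380513}{1946}$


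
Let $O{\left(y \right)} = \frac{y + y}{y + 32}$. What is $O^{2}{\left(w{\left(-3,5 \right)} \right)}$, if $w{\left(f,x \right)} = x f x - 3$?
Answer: $\frac{6084}{529} \approx 11.501$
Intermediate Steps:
$w{\left(f,x \right)} = -3 + f x^{2}$ ($w{\left(f,x \right)} = f x x - 3 = f x^{2} - 3 = -3 + f x^{2}$)
$O{\left(y \right)} = \frac{2 y}{32 + y}$
$O^{2}{\left(w{\left(-3,5 \right)} \right)} = \left(\frac{2 \left(-3 - 3 \cdot 5^{2}\right)}{32 - \left(3 + 3 \cdot 5^{2}\right)}\right)^{2} = \left(\frac{2 \left(-3 - 75\right)}{32 - 78}\right)^{2} = \left(2 \left(-78\right) \frac{1}{32 - 78}\right)^{2} = \left(2 \left(-78\right) \frac{1}{-46}\right)^{2} = \left(2 \left(-78\right) \left(- \frac{1}{46}\right)\right)^{2} = \left(\frac{78}{23}\right)^{2} = \frac{6084}{529}$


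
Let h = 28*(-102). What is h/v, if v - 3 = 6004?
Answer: -2856/6007 ≈ -0.47545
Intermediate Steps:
v = 6007 (v = 3 + 6004 = 6007)
h = -2856
h/v = -2856/6007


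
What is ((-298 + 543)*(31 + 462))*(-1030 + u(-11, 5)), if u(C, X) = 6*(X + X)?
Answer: -117161450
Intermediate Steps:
u(C, X) = 12*X (u(C, X) = 6*(2*X) = 12*X)
((-298 + 543)*(31 + 462))*(-1030 + u(-11, 5)) = ((-298 + 543)*(31 + 462))*(-1030 + 12*5) = (245*493)*(-1030 + 60) = 120785*(-970) = -117161450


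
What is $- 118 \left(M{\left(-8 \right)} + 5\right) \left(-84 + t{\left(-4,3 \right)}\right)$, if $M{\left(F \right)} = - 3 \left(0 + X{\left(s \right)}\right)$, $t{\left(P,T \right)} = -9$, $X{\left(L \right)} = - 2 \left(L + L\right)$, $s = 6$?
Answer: $844998$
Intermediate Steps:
$X{\left(L \right)} = - 4 L$ ($X{\left(L \right)} = - 2 \cdot 2 L = - 4 L$)
$M{\left(F \right)} = 72$ ($M{\left(F \right)} = - 3 \left(0 - 24\right) = \left(-3\right) \left(-24\right) = 72$)
$- 118 \left(M{\left(-8 \right)} + 5\right) \left(-84 + t{\left(-4,3 \right)}\right) = - 118 \left(72 + 5\right) \left(-84 - 9\right) = - 118 \cdot 77 \left(-93\right) = \left(-118\right) \left(-7161\right) = 844998$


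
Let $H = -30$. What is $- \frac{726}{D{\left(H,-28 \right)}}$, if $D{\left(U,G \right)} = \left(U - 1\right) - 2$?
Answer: $22$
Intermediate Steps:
$D{\left(U,G \right)} = -3 + U$ ($D{\left(U,G \right)} = \left(-1 + U\right) - 2 = -3 + U$)
$- \frac{726}{D{\left(H,-28 \right)}} = - \frac{726}{-3 - 30} = - \frac{726}{-33} = \left(-726\right) \left(- \frac{1}{33}\right) = 22$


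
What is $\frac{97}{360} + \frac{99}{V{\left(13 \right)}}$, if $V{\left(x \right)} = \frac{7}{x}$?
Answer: $\frac{463999}{2520} \approx 184.13$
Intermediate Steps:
$\frac{97}{360} + \frac{99}{V{\left(13 \right)}} = \frac{97}{360} + \frac{99}{7 \cdot \frac{1}{13}} = 97 \cdot \frac{1}{360} + \frac{99}{7 \cdot \frac{1}{13}} = \frac{97}{360} + \frac{99}{\frac{7}{13}} = \frac{97}{360} + 99 \cdot \frac{13}{7} = \frac{97}{360} + \frac{1287}{7} = \frac{463999}{2520}$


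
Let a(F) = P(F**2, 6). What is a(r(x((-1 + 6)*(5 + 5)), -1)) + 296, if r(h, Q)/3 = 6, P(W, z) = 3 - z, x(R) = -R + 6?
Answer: 293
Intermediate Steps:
x(R) = 6 - R
r(h, Q) = 18 (r(h, Q) = 3*6 = 18)
a(F) = -3 (a(F) = 3 - 1*6 = 3 - 6 = -3)
a(r(x((-1 + 6)*(5 + 5)), -1)) + 296 = -3 + 296 = 293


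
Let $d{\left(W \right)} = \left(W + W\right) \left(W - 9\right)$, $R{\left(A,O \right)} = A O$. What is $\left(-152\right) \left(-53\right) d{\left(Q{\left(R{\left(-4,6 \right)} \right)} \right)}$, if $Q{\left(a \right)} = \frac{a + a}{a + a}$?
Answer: $-128896$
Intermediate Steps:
$Q{\left(a \right)} = 1$ ($Q{\left(a \right)} = \frac{2 a}{2 a} = 2 a \frac{1}{2 a} = 1$)
$d{\left(W \right)} = 2 W \left(-9 + W\right)$
$\left(-152\right) \left(-53\right) d{\left(Q{\left(R{\left(-4,6 \right)} \right)} \right)} = \left(-152\right) \left(-53\right) 2 \cdot 1 \left(-9 + 1\right) = 8056 \cdot 2 \cdot 1 \left(-8\right) = 8056 \left(-16\right) = -128896$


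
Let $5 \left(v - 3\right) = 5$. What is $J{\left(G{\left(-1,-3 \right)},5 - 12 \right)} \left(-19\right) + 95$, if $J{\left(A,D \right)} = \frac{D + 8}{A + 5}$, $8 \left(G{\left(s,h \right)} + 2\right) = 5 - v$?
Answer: $\frac{2223}{25} \approx 88.92$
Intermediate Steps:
$v = 4$ ($v = 3 + \frac{1}{5} \cdot 5 = 3 + 1 = 4$)
$G{\left(s,h \right)} = - \frac{15}{8}$ ($G{\left(s,h \right)} = -2 + \frac{5 - 4}{8} = -2 + \frac{1}{8} \cdot 1 = -2 + \frac{1}{8} = - \frac{15}{8}$)
$J{\left(A,D \right)} = \frac{8 + D}{5 + A}$
$J{\left(G{\left(-1,-3 \right)},5 - 12 \right)} \left(-19\right) + 95 = \frac{8 + \left(5 - 12\right)}{5 - \frac{15}{8}} \left(-19\right) + 95 = \frac{8 + \left(5 - 12\right)}{\frac{25}{8}} \left(-19\right) + 95 = \frac{8 \left(8 - 7\right)}{25} \left(-19\right) + 95 = \frac{8}{25} \cdot 1 \left(-19\right) + 95 = \frac{8}{25} \left(-19\right) + 95 = - \frac{152}{25} + 95 = \frac{2223}{25}$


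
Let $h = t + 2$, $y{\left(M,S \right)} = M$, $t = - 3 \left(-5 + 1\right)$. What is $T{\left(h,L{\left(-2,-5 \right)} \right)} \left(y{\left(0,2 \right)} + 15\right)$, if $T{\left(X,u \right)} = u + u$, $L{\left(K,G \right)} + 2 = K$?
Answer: $-120$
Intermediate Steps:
$t = 12$ ($t = \left(-3\right) \left(-4\right) = 12$)
$h = 14$ ($h = 12 + 2 = 14$)
$L{\left(K,G \right)} = -2 + K$
$T{\left(X,u \right)} = 2 u$
$T{\left(h,L{\left(-2,-5 \right)} \right)} \left(y{\left(0,2 \right)} + 15\right) = 2 \left(-2 - 2\right) \left(0 + 15\right) = 2 \left(-4\right) 15 = \left(-8\right) 15 = -120$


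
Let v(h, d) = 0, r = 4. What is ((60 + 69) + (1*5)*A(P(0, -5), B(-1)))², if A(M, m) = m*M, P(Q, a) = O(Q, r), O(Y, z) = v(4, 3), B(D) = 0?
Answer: 16641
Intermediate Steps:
O(Y, z) = 0
P(Q, a) = 0
A(M, m) = M*m
((60 + 69) + (1*5)*A(P(0, -5), B(-1)))² = ((60 + 69) + (1*5)*(0*0))² = (129 + 5*0)² = (129 + 0)² = 129² = 16641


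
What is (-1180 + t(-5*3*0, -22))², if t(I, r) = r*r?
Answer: 484416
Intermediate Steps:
t(I, r) = r²
(-1180 + t(-5*3*0, -22))² = (-1180 + (-22)²)² = (-1180 + 484)² = (-696)² = 484416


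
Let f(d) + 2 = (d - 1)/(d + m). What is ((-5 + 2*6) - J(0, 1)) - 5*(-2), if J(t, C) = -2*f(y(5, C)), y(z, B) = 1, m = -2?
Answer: 13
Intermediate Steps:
f(d) = -2 + (-1 + d)/(-2 + d) (f(d) = -2 + (d - 1)/(d - 2) = -2 + (-1 + d)/(-2 + d))
J(t, C) = 4 (J(t, C) = -2*(3 - 1*1)/(-2 + 1) = -2*(3 - 1)/(-1) = -(-2)*2 = -2*(-2) = 4)
((-5 + 2*6) - J(0, 1)) - 5*(-2) = ((-5 + 2*6) - 1*4) - 5*(-2) = ((-5 + 12) - 4) + 10 = (7 - 4) + 10 = 3 + 10 = 13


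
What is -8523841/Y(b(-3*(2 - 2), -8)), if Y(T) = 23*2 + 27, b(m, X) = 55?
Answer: -8523841/73 ≈ -1.1677e+5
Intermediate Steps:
Y(T) = 73 (Y(T) = 46 + 27 = 73)
-8523841/Y(b(-3*(2 - 2), -8)) = -8523841/73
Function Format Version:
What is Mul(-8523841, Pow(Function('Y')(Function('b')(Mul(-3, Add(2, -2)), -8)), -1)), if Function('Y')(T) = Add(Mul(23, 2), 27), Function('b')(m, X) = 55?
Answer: Rational(-8523841, 73) ≈ -1.1677e+5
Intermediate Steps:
Function('Y')(T) = 73 (Function('Y')(T) = Add(46, 27) = 73)
Mul(-8523841, Pow(Function('Y')(Function('b')(Mul(-3, Add(2, -2)), -8)), -1)) = Mul(-8523841, Pow(73, -1)) = Mul(-8523841, Rational(1, 73)) = Rational(-8523841, 73)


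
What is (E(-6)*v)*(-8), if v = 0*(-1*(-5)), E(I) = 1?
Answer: 0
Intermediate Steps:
v = 0 (v = 0*5 = 0)
(E(-6)*v)*(-8) = (1*0)*(-8) = 0*(-8) = 0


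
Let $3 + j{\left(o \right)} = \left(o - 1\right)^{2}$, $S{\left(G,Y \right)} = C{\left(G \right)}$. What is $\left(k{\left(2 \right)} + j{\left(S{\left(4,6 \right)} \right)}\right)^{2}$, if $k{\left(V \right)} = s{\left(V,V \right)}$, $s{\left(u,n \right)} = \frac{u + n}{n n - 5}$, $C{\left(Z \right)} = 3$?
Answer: $9$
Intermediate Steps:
$S{\left(G,Y \right)} = 3$
$s{\left(u,n \right)} = \frac{n + u}{-5 + n^{2}}$ ($s{\left(u,n \right)} = \frac{n + u}{n^{2} - 5} = \frac{n + u}{-5 + n^{2}}$)
$k{\left(V \right)} = \frac{2 V}{-5 + V^{2}}$ ($k{\left(V \right)} = \frac{V + V}{-5 + V^{2}} = \frac{2 V}{-5 + V^{2}}$)
$j{\left(o \right)} = -3 + \left(-1 + o\right)^{2}$ ($j{\left(o \right)} = -3 + \left(o - 1\right)^{2} = -3 + \left(-1 + o\right)^{2}$)
$\left(k{\left(2 \right)} + j{\left(S{\left(4,6 \right)} \right)}\right)^{2} = \left(2 \cdot 2 \frac{1}{-5 + 2^{2}} - \left(3 - \left(-1 + 3\right)^{2}\right)\right)^{2} = \left(2 \cdot 2 \frac{1}{-5 + 4} - \left(3 - 2^{2}\right)\right)^{2} = \left(2 \cdot 2 \frac{1}{-1} + \left(-3 + 4\right)\right)^{2} = \left(2 \cdot 2 \left(-1\right) + 1\right)^{2} = \left(-4 + 1\right)^{2} = \left(-3\right)^{2} = 9$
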